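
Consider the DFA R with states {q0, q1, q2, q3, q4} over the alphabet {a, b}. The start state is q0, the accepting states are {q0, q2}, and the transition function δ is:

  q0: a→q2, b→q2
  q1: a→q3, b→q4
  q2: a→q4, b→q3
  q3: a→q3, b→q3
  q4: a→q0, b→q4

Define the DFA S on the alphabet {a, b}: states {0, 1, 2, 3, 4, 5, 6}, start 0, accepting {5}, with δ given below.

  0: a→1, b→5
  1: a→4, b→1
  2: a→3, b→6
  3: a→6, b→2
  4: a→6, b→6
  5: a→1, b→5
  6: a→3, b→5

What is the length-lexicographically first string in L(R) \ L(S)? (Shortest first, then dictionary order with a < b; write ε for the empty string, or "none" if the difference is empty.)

ε

The empty string ε is accepted by R but not by S.
Since ε is the unique shortest string, it is the required witness.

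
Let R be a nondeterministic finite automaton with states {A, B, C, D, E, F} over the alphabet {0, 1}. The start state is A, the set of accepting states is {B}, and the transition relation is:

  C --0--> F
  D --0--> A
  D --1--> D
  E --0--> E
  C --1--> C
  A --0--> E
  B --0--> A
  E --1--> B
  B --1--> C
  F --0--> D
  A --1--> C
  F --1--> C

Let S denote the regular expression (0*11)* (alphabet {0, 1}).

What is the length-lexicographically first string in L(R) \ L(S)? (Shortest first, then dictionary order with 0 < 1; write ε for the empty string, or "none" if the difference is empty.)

The string 01 is accepted by R but not by S.
No shorter string lies in the difference, and 01 is the lexicographically first length-2 string in L(R) \ L(S).

01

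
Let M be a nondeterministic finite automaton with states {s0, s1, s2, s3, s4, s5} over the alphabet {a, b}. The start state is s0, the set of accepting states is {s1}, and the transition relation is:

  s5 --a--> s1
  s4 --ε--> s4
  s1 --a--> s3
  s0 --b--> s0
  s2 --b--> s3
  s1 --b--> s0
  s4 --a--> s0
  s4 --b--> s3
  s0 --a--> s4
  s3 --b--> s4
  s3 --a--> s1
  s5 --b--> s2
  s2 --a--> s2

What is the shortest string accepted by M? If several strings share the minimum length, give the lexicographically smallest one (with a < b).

aba

A breadth-first search from s0 reaches an accepting state first via the path s0 → s4 → s3 → s1 on input aba.
No string of length < 3 is accepted (BFS exhausts all shorter strings without reaching an accepting state), and aba is the lexicographically least accepting string of length 3.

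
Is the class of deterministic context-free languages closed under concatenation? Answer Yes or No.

No

Take L₁ = {ε, c} (finite, hence regular and DCFL) and L₂ = {c aⁿbⁿ : n≥0} ∪ {cc aⁿb²ⁿ : n≥0} (a DCFL: the number of leading c's tells the DPDA whether to pop one stack symbol per b or per two b's). Then L₁L₂ ∩ cca⁺b* = {cc aⁿbⁿ : n≥1} ∪ {cc aⁿb²ⁿ : n≥1}. If L₁L₂ were a DCFL, so would be this intersection with a regular set, and a DPDA for it started from its configuration after reading cc would accept {aⁿbⁿ : n≥1} ∪ {aⁿb²ⁿ : n≥1}, which no deterministic PDA accepts (a DPDA for it would have a single run on aⁿb²ⁿ, accepting after the prefix aⁿbⁿ and accepting again after n more b's; an ordinary PDA that simulates it on a's and b's and, at any moment when it is accepting, may switch to reading only a fresh letter d while feeding each d to the simulation as a b, would accept aⁱbʲdᵏ (k≥1) exactly when both aⁱbʲ and aⁱbʲ⁺ᵏ are in the language, i.e. its language intersected with the regular set a*b*d⁺ would be exactly {aⁿbⁿdⁿ : n≥1} — impossible, since context-free languages are closed under intersection with regular sets and {aⁿbⁿdⁿ} is not context-free). Hence L₁L₂ is not a DCFL.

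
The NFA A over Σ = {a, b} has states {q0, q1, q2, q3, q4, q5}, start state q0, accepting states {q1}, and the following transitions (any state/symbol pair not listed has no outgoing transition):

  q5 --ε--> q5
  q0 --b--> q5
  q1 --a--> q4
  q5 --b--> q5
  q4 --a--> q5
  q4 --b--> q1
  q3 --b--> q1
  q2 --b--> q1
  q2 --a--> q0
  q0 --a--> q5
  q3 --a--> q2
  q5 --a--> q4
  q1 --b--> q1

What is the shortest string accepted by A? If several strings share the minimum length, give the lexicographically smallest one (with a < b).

A breadth-first search from q0 reaches an accepting state first via the path q0 → q5 → q4 → q1 on input aab.
No string of length < 3 is accepted (BFS exhausts all shorter strings without reaching an accepting state), and aab is the lexicographically least accepting string of length 3.

aab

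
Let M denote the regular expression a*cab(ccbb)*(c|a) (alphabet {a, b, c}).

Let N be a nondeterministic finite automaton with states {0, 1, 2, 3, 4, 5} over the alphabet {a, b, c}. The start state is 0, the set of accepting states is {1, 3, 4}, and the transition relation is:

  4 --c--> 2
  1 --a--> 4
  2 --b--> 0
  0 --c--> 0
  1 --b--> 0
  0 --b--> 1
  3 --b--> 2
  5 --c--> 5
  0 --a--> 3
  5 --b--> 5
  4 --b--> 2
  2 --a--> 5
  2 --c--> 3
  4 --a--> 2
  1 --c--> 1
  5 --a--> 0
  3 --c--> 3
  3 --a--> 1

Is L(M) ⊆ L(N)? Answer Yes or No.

The string caba is in L(M) but not in L(N).
So L(M) ⊄ L(N).

No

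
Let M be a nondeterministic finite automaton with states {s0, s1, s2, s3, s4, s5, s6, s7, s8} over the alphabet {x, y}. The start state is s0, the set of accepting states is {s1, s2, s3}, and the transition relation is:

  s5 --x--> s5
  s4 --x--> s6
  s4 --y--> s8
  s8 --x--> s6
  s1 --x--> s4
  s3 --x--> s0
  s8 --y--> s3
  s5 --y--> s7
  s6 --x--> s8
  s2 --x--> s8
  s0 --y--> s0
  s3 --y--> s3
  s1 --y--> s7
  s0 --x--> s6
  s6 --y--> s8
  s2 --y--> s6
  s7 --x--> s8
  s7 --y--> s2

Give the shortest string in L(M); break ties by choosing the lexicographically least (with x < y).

xxy

A breadth-first search from s0 reaches an accepting state first via the path s0 → s6 → s8 → s3 on input xxy.
No string of length < 3 is accepted (BFS exhausts all shorter strings without reaching an accepting state), and xxy is the lexicographically least accepting string of length 3.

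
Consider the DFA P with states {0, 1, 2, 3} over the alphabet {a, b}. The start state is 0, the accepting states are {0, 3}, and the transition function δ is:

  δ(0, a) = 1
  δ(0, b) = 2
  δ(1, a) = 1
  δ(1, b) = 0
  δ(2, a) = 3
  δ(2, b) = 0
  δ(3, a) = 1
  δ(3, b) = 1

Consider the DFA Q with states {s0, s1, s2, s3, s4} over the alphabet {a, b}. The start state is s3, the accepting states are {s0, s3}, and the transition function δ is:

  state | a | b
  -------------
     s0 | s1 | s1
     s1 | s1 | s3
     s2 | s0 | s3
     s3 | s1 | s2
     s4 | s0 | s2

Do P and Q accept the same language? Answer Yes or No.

Yes

Exploring the product automaton P × Q from the start pair (0, s3), following both machines on each input symbol, reaches 4 state pairs: (0, s3), (1, s1), (2, s2), (3, s0).
P accepts in {0, 3} and Q accepts in {s0, s3}. In every reachable pair the two components are either both accepting — (0, s3), (3, s0) — or both non-accepting, so no string is accepted by exactly one of the machines: L(P) \ L(Q) and L(Q) \ L(P) are both empty.
Hence every string is accepted by P iff it is accepted by Q, and the two languages coincide.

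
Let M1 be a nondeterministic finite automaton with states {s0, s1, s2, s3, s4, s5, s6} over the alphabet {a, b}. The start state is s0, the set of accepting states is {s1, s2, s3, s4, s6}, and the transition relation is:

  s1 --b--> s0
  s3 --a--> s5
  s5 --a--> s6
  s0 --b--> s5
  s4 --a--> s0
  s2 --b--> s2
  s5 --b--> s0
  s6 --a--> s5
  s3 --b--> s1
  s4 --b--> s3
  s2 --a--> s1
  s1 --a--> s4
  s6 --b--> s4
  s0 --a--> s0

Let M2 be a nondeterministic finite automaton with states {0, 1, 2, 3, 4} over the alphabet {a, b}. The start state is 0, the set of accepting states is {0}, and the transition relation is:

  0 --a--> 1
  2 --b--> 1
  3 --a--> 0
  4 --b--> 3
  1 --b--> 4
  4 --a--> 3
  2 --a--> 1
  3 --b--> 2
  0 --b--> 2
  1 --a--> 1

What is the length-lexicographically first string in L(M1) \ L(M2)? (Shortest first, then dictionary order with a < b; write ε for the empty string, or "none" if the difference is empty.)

ba

The string ba is accepted by M1 but not by M2.
No shorter string lies in the difference, and ba is the lexicographically first length-2 string in L(M1) \ L(M2).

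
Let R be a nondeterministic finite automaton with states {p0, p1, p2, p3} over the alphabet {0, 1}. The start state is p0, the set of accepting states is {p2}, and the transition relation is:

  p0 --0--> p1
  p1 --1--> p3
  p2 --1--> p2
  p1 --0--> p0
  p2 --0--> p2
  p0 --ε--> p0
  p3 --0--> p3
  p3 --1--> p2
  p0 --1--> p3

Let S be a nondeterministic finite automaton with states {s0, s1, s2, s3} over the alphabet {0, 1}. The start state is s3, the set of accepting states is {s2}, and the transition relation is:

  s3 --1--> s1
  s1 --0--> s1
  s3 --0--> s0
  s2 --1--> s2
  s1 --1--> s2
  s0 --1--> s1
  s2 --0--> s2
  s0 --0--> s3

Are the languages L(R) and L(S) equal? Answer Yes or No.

Yes

Exploring the product automaton R × S from the start pair (p0, s3), following both machines on each input symbol, reaches 4 state pairs: (p0, s3), (p1, s0), (p3, s1), (p2, s2).
R accepts in {p2} and S accepts in {s2}. In every reachable pair the two components are either both accepting — (p2, s2) — or both non-accepting, so no string is accepted by exactly one of the machines: L(R) \ L(S) and L(S) \ L(R) are both empty.
Hence every string is accepted by R iff it is accepted by S, and the two languages coincide.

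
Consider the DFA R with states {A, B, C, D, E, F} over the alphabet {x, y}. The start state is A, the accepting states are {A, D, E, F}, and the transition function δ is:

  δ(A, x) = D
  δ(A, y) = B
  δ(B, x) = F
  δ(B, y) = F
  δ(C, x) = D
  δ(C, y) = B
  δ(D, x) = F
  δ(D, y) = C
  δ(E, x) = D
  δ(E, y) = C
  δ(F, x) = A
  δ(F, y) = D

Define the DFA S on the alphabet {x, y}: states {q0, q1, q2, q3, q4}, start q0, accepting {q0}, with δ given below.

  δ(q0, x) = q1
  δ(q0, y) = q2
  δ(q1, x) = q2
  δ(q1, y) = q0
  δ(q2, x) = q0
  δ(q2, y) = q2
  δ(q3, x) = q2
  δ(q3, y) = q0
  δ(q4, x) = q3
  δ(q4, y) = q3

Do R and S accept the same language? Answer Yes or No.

The string x is accepted by R but rejected by S.
So L(R) ≠ L(S).

No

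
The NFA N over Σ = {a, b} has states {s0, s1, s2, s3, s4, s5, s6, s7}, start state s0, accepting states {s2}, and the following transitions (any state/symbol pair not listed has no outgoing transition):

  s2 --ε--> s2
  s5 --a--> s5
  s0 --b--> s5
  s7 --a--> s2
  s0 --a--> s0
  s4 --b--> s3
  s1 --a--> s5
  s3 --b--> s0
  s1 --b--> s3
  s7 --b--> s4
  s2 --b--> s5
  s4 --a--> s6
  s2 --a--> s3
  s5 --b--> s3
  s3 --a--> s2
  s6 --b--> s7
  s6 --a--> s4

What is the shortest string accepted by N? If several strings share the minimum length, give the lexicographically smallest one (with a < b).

A breadth-first search from s0 reaches an accepting state first via the path s0 → s5 → s3 → s2 on input bba.
No string of length < 3 is accepted (BFS exhausts all shorter strings without reaching an accepting state), and bba is the lexicographically least accepting string of length 3.

bba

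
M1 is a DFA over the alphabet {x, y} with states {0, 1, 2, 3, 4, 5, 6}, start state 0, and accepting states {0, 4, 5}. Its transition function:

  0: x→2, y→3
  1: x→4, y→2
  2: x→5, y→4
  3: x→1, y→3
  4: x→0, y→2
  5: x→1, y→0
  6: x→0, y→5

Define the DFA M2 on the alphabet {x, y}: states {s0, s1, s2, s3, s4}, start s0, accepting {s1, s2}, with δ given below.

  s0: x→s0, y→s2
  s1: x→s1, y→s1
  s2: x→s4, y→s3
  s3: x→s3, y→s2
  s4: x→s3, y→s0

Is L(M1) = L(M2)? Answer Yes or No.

No

The empty string ε is accepted by M1 but rejected by M2.
So L(M1) ≠ L(M2).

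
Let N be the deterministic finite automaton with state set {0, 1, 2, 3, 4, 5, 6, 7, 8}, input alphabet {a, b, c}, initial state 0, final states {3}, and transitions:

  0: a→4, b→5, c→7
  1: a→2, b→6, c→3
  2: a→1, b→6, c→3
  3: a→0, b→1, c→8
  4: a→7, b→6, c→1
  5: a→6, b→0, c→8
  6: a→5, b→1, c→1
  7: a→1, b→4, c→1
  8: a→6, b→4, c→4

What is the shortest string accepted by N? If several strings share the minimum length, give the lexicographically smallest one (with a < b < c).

acc

A breadth-first search from 0 reaches an accepting state first via the path 0 → 4 → 1 → 3 on input acc.
No string of length < 3 is accepted (BFS exhausts all shorter strings without reaching an accepting state), and acc is the lexicographically least accepting string of length 3.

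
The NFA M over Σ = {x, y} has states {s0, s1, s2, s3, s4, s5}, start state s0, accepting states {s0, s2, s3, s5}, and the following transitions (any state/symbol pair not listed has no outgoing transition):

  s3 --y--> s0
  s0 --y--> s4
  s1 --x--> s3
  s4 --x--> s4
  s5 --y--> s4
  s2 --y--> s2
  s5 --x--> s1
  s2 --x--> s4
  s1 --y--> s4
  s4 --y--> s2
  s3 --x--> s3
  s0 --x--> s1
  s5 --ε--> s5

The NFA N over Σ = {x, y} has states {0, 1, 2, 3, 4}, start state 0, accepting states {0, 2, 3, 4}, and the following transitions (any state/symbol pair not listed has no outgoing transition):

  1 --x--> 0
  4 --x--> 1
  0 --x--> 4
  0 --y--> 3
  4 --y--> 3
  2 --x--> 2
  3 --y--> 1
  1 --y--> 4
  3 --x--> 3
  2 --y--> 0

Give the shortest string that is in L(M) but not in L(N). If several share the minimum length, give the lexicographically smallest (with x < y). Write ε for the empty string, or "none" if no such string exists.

The string xx is accepted by M but not by N.
No shorter string lies in the difference, and xx is the lexicographically first length-2 string in L(M) \ L(N).

xx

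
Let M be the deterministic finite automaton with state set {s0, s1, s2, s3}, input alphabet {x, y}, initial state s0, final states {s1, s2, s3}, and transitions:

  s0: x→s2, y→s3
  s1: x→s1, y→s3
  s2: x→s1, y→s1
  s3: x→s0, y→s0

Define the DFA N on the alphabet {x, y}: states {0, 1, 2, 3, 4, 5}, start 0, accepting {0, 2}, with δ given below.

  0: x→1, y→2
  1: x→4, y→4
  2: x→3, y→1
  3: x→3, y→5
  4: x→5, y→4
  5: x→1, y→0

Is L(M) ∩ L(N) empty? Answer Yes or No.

No

The string y is accepted by both M and N.
Hence L(M) ∩ L(N) ≠ ∅.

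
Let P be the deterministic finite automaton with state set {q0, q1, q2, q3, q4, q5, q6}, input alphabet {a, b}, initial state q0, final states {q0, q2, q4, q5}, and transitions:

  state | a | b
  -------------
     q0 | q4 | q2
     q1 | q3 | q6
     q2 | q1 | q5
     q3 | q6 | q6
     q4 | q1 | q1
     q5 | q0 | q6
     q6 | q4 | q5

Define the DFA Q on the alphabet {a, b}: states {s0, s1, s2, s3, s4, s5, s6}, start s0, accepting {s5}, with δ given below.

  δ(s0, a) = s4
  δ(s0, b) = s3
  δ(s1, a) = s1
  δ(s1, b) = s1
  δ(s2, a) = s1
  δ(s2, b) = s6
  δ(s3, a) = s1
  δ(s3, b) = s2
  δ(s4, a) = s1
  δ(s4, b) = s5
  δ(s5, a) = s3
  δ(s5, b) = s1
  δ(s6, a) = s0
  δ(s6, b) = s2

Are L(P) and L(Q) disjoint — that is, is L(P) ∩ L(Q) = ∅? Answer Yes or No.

Exploring the product automaton P × Q from the start pair (q0, s0), following both machines on each input symbol, reaches 22 state pairs: (q0, s0), (q4, s4), (q2, s3), (q1, s1), (q1, s5), (q5, s2), (q3, s1), (q6, s1), (q3, s3), (q0, s1), (q6, s6), (q4, s1), (q5, s1), (q6, s2), (q2, s1), (q4, s0), (q5, s6), (q1, s4), (q1, s3), (q6, s5), (q4, s3), (q1, s2).
P accepts in {q0, q2, q4, q5} and Q accepts in {s5}; no reachable pair has both components accepting, so no string drives both machines to acceptance simultaneously and L(P) ∩ L(Q) = ∅.
So no string is accepted by both, and the intersection is empty.

Yes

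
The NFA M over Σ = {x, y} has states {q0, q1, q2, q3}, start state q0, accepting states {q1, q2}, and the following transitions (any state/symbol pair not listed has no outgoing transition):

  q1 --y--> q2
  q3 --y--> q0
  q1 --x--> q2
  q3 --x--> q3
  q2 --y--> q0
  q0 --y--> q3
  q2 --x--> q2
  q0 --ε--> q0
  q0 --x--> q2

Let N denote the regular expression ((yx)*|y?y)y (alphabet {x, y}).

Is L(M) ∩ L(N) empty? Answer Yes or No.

Converting the expression N to a DFA (subset construction, then merging equivalent states) gives the minimal DFA with states {n0, n1, n2, n3, n4, n5, n6}, start state n0, accepting states {n2, n4, n5, n6} and transitions n0: x→n1, y→n2; n1: x→n1, y→n1; n2: x→n3, y→n4; n3: x→n1, y→n5; n4: x→n1, y→n6; n5: x→n3, y→n1; n6: x→n1, y→n1.
Exploring the product automaton M × N from the start pair (q0, n0), following both machines on each input symbol, reaches 10 state pairs: (q0, n0), (q2, n1), (q3, n2), (q0, n1), (q3, n3), (q0, n4), (q3, n1), (q0, n5), (q3, n6), (q2, n3).
M accepts in {q1, q2} and N accepts in {n2, n4, n5, n6}; no reachable pair has both components accepting, so no string drives both machines to acceptance simultaneously and L(M) ∩ L(N) = ∅.
So no string is accepted by both, and the intersection is empty.

Yes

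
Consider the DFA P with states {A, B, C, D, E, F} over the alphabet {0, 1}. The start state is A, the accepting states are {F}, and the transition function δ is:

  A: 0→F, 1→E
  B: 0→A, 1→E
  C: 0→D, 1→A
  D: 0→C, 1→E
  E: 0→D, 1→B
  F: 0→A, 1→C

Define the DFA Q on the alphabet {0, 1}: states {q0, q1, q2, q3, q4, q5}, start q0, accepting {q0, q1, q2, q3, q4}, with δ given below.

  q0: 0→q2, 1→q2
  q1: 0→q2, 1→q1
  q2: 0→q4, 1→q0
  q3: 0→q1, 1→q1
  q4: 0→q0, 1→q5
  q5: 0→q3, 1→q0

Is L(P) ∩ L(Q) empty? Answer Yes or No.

No

The string 0 is accepted by both P and Q.
Hence L(P) ∩ L(Q) ≠ ∅.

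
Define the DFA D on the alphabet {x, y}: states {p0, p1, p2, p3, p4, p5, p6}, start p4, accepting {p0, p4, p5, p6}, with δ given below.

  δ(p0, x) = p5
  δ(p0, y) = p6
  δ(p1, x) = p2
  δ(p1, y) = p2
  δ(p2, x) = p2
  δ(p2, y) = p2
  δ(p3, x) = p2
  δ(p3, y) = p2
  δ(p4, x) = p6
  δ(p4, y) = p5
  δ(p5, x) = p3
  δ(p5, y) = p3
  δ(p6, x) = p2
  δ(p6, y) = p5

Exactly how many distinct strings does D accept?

4

The useful subgraph on states {p4, p5, p6} is acyclic, so L(D) is finite; the longest accepting path visits 3 useful states, giving maximum string length 2.
Counting accepting paths from p4 by length: 1 of length 0, 2 of length 1, 1 of length 2. Total 4.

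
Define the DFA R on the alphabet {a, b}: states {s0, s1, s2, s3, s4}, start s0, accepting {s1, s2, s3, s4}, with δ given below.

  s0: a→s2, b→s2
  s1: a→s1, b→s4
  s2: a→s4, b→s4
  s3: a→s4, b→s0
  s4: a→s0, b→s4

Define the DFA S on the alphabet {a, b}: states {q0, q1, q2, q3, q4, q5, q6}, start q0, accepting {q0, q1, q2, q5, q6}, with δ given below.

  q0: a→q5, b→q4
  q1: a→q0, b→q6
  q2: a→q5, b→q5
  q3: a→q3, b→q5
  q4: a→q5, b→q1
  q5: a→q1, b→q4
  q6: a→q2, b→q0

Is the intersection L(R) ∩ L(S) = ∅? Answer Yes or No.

The string a is accepted by both R and S.
Hence L(R) ∩ L(S) ≠ ∅.

No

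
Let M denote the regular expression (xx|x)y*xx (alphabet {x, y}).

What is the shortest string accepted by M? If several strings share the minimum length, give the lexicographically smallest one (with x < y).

xxx

By inspection of the expression, no string of length less than 3 matches, and xxx is the lexicographically first match of length 3.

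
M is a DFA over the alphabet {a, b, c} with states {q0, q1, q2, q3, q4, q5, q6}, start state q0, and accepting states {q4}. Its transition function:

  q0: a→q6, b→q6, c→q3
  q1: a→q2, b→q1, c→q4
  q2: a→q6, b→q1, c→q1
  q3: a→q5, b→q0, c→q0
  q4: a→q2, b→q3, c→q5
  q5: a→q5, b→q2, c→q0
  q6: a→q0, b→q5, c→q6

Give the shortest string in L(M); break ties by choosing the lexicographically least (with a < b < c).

abbbc

A breadth-first search from q0 reaches an accepting state first via the path q0 → q6 → q5 → q2 → q1 → q4 on input abbbc.
No string of length < 5 is accepted (BFS exhausts all shorter strings without reaching an accepting state), and abbbc is the lexicographically least accepting string of length 5.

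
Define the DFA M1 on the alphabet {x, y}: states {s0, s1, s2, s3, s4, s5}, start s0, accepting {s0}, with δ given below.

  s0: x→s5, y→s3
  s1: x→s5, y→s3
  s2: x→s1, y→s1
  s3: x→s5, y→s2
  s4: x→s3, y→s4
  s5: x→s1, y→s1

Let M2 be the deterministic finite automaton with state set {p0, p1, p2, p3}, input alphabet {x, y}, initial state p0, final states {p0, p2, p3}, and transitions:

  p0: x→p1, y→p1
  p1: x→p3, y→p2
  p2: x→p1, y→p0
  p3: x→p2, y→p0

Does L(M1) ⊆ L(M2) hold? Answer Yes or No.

Yes

Exploring the product automaton M1 × M2 from the start pair (s0, p0), following both machines on each input symbol, reaches 14 state pairs: (s0, p0), (s5, p1), (s3, p1), (s1, p3), (s1, p2), (s5, p3), (s2, p2), (s5, p2), (s3, p0), (s1, p0), (s1, p1), (s2, p1), (s3, p2), (s2, p0).
M1 accepts in {s0} and M2 accepts in {p0, p2, p3}. The reachable pairs whose M1-component is accepting are (s0, p0); in each of them the M2-component is accepting too, so the product for L(M1) \ L(M2) (M1-component accepting, M2-component rejecting) has no reachable accepting pair and the difference is empty.
Hence every string in L(M1) is also in L(M2).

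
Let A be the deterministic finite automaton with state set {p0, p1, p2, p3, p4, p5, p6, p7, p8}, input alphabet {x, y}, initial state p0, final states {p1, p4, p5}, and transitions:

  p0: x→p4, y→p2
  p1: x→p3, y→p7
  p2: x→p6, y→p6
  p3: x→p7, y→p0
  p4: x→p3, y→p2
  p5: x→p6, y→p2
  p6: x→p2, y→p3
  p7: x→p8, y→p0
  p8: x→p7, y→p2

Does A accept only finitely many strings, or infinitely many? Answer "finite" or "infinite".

infinite

State p2 is reachable from the start and can reach an accepting state, and it lies on the cycle p2 → p6 → p2.
Traversing that cycle any number of times yields accepted strings of unbounded length, so the language is infinite.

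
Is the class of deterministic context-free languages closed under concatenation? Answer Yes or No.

Take L₁ = {ε, c} (finite, hence regular and DCFL) and L₂ = {c aⁿbⁿ : n≥0} ∪ {cc aⁿb²ⁿ : n≥0} (a DCFL: the number of leading c's tells the DPDA whether to pop one stack symbol per b or per two b's). Then L₁L₂ ∩ cca⁺b* = {cc aⁿbⁿ : n≥1} ∪ {cc aⁿb²ⁿ : n≥1}. If L₁L₂ were a DCFL, so would be this intersection with a regular set, and a DPDA for it started from its configuration after reading cc would accept {aⁿbⁿ : n≥1} ∪ {aⁿb²ⁿ : n≥1}, which no deterministic PDA accepts (a DPDA for it would have a single run on aⁿb²ⁿ, accepting after the prefix aⁿbⁿ and accepting again after n more b's; an ordinary PDA that simulates it on a's and b's and, at any moment when it is accepting, may switch to reading only a fresh letter d while feeding each d to the simulation as a b, would accept aⁱbʲdᵏ (k≥1) exactly when both aⁱbʲ and aⁱbʲ⁺ᵏ are in the language, i.e. its language intersected with the regular set a*b*d⁺ would be exactly {aⁿbⁿdⁿ : n≥1} — impossible, since context-free languages are closed under intersection with regular sets and {aⁿbⁿdⁿ} is not context-free). Hence L₁L₂ is not a DCFL.

No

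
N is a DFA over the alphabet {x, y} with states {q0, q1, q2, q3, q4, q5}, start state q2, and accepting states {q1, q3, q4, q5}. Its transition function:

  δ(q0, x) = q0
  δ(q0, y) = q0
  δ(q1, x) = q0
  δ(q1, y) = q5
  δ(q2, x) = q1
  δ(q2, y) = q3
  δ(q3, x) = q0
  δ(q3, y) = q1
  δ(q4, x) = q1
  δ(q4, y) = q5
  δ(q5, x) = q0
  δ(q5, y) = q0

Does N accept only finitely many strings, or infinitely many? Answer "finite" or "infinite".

The useful states (reachable from q2 and able to reach an accepting state) are {q1, q2, q3, q5}.
Restricted to these states the transition graph has no cycle, so every accepting path has bounded length and L is finite.

finite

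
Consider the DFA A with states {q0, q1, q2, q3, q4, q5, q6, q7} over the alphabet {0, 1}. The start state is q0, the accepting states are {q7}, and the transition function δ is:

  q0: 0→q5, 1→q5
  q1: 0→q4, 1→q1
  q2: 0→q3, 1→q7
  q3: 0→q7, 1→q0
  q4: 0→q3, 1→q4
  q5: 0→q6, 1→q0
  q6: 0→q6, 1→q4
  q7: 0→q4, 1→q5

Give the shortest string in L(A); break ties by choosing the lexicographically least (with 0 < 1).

00100

A breadth-first search from q0 reaches an accepting state first via the path q0 → q5 → q6 → q4 → q3 → q7 on input 00100.
No string of length < 5 is accepted (BFS exhausts all shorter strings without reaching an accepting state), and 00100 is the lexicographically least accepting string of length 5.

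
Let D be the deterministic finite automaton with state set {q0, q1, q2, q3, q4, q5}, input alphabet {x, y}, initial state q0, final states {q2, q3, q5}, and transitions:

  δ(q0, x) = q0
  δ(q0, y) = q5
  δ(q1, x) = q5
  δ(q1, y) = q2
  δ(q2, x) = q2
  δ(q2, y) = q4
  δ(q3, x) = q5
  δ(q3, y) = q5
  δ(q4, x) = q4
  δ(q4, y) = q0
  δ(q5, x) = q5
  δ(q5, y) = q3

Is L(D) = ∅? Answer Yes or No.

The string y is accepted: the run q0 → q5 ends in the accepting state q5.
Since at least one string is accepted, L(D) is not empty.

No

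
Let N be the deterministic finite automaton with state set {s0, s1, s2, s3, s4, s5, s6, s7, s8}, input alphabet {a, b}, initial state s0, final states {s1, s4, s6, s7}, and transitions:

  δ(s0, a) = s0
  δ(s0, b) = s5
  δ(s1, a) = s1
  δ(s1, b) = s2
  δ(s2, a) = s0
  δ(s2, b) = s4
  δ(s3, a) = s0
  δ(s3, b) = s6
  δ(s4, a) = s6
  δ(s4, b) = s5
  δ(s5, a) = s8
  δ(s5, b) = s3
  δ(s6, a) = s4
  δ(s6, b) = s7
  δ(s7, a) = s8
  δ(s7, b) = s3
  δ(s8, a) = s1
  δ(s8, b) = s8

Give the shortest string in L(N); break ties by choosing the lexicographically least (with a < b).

A breadth-first search from s0 reaches an accepting state first via the path s0 → s5 → s8 → s1 on input baa.
No string of length < 3 is accepted (BFS exhausts all shorter strings without reaching an accepting state), and baa is the lexicographically least accepting string of length 3.

baa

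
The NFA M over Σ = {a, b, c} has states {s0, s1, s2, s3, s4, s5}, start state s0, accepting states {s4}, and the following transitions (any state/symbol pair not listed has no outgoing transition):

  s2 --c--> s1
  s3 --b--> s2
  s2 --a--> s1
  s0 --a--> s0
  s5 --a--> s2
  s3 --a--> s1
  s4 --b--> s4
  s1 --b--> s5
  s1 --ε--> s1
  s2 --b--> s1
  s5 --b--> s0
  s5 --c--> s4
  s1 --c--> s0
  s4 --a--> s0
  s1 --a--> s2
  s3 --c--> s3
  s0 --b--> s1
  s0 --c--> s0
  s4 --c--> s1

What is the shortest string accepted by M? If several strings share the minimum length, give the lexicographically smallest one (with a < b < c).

A breadth-first search from s0 reaches an accepting state first via the path s0 → s1 → s5 → s4 on input bbc.
No string of length < 3 is accepted (BFS exhausts all shorter strings without reaching an accepting state), and bbc is the lexicographically least accepting string of length 3.

bbc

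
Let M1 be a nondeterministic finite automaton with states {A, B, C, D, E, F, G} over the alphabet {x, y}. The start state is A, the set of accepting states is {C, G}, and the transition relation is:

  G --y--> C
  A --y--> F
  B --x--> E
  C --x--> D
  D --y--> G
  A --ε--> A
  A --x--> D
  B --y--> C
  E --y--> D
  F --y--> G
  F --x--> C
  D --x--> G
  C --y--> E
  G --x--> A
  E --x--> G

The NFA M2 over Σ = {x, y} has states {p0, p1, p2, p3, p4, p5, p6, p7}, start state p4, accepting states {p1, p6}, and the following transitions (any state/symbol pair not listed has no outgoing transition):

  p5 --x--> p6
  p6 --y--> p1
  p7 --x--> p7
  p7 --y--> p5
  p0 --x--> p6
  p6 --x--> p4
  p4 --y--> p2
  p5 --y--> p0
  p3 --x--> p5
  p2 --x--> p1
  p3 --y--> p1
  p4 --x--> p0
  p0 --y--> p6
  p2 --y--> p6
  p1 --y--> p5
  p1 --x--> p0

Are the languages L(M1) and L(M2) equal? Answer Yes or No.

Exploring the product automaton M1 × M2 from the start pair (A, p4), following both machines on each input symbol, reaches 6 state pairs: (A, p4), (D, p0), (F, p2), (G, p6), (C, p1), (E, p5).
M1 accepts in {C, G} and M2 accepts in {p1, p6}. In every reachable pair the two components are either both accepting — (G, p6), (C, p1) — or both non-accepting, so no string is accepted by exactly one of the machines: L(M1) \ L(M2) and L(M2) \ L(M1) are both empty.
Hence every string is accepted by M1 iff it is accepted by M2, and the two languages coincide.

Yes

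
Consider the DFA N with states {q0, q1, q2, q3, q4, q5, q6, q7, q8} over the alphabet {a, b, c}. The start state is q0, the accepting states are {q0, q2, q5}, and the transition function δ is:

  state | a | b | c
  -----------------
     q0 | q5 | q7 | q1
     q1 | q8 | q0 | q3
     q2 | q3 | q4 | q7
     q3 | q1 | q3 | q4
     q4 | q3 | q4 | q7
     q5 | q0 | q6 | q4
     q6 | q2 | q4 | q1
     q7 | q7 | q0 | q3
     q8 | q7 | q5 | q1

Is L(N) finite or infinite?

infinite

State q1 is reachable from the start and can reach an accepting state, and it lies on the cycle q1 → q8 → q1.
Traversing that cycle any number of times yields accepted strings of unbounded length, so the language is infinite.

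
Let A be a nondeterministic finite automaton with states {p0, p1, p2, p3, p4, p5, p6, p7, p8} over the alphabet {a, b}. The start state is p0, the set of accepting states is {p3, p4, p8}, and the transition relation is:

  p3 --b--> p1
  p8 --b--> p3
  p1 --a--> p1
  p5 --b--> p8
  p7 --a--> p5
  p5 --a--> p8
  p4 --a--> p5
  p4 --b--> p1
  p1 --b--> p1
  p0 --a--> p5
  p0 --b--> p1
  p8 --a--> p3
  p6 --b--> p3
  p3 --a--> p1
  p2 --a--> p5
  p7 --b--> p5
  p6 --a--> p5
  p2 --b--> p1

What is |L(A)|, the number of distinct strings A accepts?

6

The useful subgraph on states {p0, p3, p5, p8} is acyclic, so L(A) is finite; the longest accepting path visits 4 useful states, giving maximum string length 3.
Counting accepting paths from p0 by length: 2 of length 2, 4 of length 3. Total 6.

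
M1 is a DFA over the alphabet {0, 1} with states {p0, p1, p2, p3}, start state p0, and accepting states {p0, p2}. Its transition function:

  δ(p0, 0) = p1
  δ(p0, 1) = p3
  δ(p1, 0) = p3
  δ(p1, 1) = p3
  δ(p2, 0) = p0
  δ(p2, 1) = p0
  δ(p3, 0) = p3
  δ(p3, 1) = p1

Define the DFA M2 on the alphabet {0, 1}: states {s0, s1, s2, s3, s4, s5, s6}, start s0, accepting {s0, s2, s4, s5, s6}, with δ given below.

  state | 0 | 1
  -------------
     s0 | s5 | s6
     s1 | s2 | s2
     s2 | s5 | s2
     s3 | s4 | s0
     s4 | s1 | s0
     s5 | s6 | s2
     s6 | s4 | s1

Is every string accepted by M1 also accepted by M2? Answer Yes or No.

Yes

Exploring the product automaton M1 × M2 from the start pair (p0, s0), following both machines on each input symbol, reaches 10 state pairs: (p0, s0), (p1, s5), (p3, s6), (p3, s2), (p3, s4), (p1, s1), (p3, s5), (p1, s2), (p3, s1), (p1, s0).
M1 accepts in {p0, p2} and M2 accepts in {s0, s2, s4, s5, s6}. The reachable pairs whose M1-component is accepting are (p0, s0); in each of them the M2-component is accepting too, so the product for L(M1) \ L(M2) (M1-component accepting, M2-component rejecting) has no reachable accepting pair and the difference is empty.
Hence every string in L(M1) is also in L(M2).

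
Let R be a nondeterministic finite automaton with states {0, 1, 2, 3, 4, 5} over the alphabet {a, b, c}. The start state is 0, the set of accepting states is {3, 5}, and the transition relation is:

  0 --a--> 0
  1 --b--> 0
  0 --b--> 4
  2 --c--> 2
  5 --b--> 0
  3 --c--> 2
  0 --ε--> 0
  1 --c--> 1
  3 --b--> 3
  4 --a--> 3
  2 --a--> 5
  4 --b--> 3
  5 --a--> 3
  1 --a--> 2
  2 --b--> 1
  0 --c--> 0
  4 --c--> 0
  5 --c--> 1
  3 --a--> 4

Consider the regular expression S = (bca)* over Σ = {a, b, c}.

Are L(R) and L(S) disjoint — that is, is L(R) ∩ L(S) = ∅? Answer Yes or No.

Yes

Converting the expression S to a DFA (subset construction, then merging equivalent states) gives the minimal DFA with states {s0, s1, s2, s3}, start state s0, accepting states {s0} and transitions s0: a→s1, b→s2, c→s1; s1: a→s1, b→s1, c→s1; s2: a→s1, b→s1, c→s3; s3: a→s0, b→s1, c→s1.
Exploring the product automaton R × S from the start pair (0, s0), following both machines on each input symbol, reaches 9 state pairs: (0, s0), (0, s1), (4, s2), (4, s1), (3, s1), (0, s3), (2, s1), (5, s1), (1, s1).
R accepts in {3, 5} and S accepts in {s0}; no reachable pair has both components accepting, so no string drives both machines to acceptance simultaneously and L(R) ∩ L(S) = ∅.
So no string is accepted by both, and the intersection is empty.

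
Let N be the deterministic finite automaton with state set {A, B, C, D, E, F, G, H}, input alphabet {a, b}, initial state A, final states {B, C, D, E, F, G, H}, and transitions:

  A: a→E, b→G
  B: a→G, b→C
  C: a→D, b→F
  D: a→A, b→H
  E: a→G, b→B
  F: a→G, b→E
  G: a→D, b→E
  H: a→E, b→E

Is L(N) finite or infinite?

infinite

State A is reachable from the start and can reach an accepting state, and it lies on the cycle A → E → B → C → D → A.
Traversing that cycle any number of times yields accepted strings of unbounded length, so the language is infinite.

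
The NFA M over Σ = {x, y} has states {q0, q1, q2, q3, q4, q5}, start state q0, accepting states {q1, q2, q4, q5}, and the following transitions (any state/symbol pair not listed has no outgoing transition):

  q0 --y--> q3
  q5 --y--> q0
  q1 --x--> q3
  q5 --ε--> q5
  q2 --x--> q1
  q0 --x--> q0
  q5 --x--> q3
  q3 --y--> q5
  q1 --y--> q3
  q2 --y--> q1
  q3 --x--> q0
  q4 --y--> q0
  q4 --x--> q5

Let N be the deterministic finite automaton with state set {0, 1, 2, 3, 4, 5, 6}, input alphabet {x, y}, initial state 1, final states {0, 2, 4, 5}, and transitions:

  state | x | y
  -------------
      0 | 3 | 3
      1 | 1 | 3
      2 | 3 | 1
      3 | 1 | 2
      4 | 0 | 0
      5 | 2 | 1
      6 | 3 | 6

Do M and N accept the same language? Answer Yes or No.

Exploring the product automaton M × N from the start pair (q0, 1), following both machines on each input symbol, reaches 3 state pairs: (q0, 1), (q3, 3), (q5, 2).
M accepts in {q1, q2, q4, q5} and N accepts in {0, 2, 4, 5}. In every reachable pair the two components are either both accepting — (q5, 2) — or both non-accepting, so no string is accepted by exactly one of the machines: L(M) \ L(N) and L(N) \ L(M) are both empty.
Hence every string is accepted by M iff it is accepted by N, and the two languages coincide.

Yes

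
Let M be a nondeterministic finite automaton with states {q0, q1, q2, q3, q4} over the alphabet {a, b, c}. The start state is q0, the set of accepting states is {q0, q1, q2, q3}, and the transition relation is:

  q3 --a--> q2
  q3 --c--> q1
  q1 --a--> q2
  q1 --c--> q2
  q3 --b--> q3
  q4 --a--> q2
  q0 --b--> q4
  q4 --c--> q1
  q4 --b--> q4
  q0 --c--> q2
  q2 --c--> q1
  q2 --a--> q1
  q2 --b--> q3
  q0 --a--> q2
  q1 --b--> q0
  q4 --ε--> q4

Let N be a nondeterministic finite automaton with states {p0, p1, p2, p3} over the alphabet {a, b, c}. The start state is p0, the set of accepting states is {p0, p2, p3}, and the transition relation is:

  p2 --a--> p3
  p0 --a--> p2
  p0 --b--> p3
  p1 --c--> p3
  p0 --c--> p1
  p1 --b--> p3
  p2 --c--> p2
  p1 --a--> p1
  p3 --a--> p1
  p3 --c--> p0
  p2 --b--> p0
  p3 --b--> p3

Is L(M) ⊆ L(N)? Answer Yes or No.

No

The string c is in L(M) but not in L(N).
So L(M) ⊄ L(N).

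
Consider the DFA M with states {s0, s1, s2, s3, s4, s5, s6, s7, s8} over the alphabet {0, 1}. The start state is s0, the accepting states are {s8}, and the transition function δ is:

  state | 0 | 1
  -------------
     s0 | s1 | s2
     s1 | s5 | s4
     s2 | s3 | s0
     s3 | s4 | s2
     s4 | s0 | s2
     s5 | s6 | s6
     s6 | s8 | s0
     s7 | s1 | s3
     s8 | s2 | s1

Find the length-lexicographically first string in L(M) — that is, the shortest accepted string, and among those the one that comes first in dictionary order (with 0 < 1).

A breadth-first search from s0 reaches an accepting state first via the path s0 → s1 → s5 → s6 → s8 on input 0000.
No string of length < 4 is accepted (BFS exhausts all shorter strings without reaching an accepting state), and 0000 is the lexicographically least accepting string of length 4.

0000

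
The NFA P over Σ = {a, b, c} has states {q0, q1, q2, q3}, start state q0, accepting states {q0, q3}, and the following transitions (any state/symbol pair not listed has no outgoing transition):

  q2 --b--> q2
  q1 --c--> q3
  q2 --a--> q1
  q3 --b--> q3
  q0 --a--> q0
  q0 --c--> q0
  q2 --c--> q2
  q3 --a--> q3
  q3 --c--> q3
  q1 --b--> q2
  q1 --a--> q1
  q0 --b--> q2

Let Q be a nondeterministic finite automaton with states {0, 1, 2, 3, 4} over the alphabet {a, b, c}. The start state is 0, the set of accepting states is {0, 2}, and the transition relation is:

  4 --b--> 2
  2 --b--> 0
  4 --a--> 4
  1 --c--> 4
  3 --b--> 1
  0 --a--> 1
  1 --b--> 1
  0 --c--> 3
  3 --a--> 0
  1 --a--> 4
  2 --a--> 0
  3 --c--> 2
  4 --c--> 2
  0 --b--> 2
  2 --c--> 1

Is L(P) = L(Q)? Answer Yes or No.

The string a is accepted by P but rejected by Q.
So L(P) ≠ L(Q).

No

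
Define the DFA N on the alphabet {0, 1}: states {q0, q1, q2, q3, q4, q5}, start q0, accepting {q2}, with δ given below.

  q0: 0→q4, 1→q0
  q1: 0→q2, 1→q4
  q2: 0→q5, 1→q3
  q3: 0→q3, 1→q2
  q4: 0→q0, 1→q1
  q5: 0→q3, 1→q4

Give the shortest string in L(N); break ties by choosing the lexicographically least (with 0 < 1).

A breadth-first search from q0 reaches an accepting state first via the path q0 → q4 → q1 → q2 on input 010.
No string of length < 3 is accepted (BFS exhausts all shorter strings without reaching an accepting state), and 010 is the lexicographically least accepting string of length 3.

010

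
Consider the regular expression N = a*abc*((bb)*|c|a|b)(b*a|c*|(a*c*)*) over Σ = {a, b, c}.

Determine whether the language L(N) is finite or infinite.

infinite

The expression contains a Kleene star applied to a subexpression that matches at least one nonempty string, so it matches strings of unbounded length.
Hence L(N) is infinite.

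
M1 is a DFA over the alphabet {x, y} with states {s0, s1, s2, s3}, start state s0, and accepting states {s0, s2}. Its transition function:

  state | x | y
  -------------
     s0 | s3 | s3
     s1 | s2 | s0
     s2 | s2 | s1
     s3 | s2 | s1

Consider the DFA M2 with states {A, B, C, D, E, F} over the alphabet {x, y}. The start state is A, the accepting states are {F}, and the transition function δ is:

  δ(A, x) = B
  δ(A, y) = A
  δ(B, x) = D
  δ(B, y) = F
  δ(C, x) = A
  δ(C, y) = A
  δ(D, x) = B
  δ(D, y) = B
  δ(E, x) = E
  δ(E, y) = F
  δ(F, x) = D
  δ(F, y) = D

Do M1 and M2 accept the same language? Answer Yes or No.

No

The empty string ε is accepted by M1 but rejected by M2.
So L(M1) ≠ L(M2).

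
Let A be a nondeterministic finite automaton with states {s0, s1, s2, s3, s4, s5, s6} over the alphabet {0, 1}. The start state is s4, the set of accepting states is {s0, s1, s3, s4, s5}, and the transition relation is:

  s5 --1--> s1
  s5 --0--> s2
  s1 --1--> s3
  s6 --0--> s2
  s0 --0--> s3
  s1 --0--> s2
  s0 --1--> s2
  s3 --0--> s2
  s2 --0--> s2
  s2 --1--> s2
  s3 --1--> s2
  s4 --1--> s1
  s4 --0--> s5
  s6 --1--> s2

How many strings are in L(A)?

The useful subgraph on states {s1, s3, s4, s5} is acyclic, so L(A) is finite; the longest accepting path visits 4 useful states, giving maximum string length 3.
Counting accepting paths from s4 by length: 1 of length 0, 2 of length 1, 2 of length 2, 1 of length 3. Total 6.

6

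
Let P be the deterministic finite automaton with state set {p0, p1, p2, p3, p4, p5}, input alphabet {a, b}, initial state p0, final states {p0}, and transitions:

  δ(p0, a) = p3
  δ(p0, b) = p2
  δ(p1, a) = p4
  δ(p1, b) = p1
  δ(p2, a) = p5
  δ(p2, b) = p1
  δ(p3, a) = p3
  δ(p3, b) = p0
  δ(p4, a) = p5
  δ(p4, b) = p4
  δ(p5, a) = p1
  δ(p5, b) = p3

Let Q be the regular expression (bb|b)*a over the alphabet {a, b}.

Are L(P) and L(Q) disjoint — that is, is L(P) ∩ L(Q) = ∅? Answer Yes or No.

Converting the expression Q to a DFA (subset construction, then merging equivalent states) gives the minimal DFA with states {q0, q1, q2}, start state q0, accepting states {q1} and transitions q0: a→q1, b→q0; q1: a→q2, b→q2; q2: a→q2, b→q2.
Exploring the product automaton P × Q from the start pair (p0, q0), following both machines on each input symbol, reaches 12 state pairs: (p0, q0), (p3, q1), (p2, q0), (p3, q2), (p0, q2), (p5, q1), (p1, q0), (p2, q2), (p1, q2), (p4, q1), (p5, q2), (p4, q2).
P accepts in {p0} and Q accepts in {q1}; no reachable pair has both components accepting, so no string drives both machines to acceptance simultaneously and L(P) ∩ L(Q) = ∅.
So no string is accepted by both, and the intersection is empty.

Yes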